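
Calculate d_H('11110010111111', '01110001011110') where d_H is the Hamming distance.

Differing positions: 1, 7, 8, 9, 14. Hamming distance = 5.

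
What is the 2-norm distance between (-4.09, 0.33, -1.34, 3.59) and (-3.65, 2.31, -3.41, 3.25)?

(Σ|x_i - y_i|^2)^(1/2) = (|-4.09 - (-3.65)|^2 + |0.33 - 2.31|^2 + |-1.34 - (-3.41)|^2 + |3.59 - 3.25|^2)^(1/2)
= (0.44^2 + 1.98^2 + 2.07^2 + 0.34^2)^(1/2) = (0.1936 + 3.9204 + 4.2849 + 0.1156)^(1/2) = (8.5145)^(1/2) ≈ 2.918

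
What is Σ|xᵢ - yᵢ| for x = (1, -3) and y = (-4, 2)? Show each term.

Σ|x_i - y_i| = |1 - (-4)| + |-3 - 2| = 5 + 5 = 10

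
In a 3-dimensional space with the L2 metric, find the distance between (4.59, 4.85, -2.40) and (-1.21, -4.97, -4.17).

(Σ|x_i - y_i|^2)^(1/2) = (|4.59 - (-1.21)|^2 + |4.85 - (-4.97)|^2 + |-2.4 - (-4.17)|^2)^(1/2)
= (5.8^2 + 9.82^2 + 1.77^2)^(1/2) = (33.64 + 96.4324 + 3.1329)^(1/2) = (133.2053)^(1/2) ≈ 11.5415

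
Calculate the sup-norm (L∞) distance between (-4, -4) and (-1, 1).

max(|x_i - y_i|) = max(|-4 - (-1)|, |-4 - 1|) = max(3, 5) = 5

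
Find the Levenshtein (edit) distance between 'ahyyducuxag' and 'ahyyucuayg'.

Let D[i][j] be the edit distance between the first i characters of 'ahyyducuxag' and the first j characters of 'ahyyucuayg', with D[i][0] = i, D[0][j] = j, and D[i][j] = D[i-1][j-1] if the characters match, else 1 + min(D[i-1][j], D[i][j-1], D[i-1][j-1]). Filling the table (rows: prefixes of 'ahyyducuxag', columns: prefixes of 'ahyyucuayg'):
     ε  a  h  y  y  u  c  u  a  y  g
  ε  0  1  2  3  4  5  6  7  8  9 10
  a  1  0  1  2  3  4  5  6  7  8  9
  h  2  1  0  1  2  3  4  5  6  7  8
  y  3  2  1  0  1  2  3  4  5  6  7
  y  4  3  2  1  0  1  2  3  4  5  6
  d  5  4  3  2  1  1  2  3  4  5  6
  u  6  5  4  3  2  1  2  2  3  4  5
  c  7  6  5  4  3  2  1  2  3  4  5
  u  8  7  6  5  4  3  2  1  2  3  4
  x  9  8  7  6  5  4  3  2  2  3  4
  a 10  9  8  7  6  5  4  3  2  3  4
  g 11 10  9  8  7  6  5  4  3  3  3
The bottom-right entry gives D[11][10] = 3, so no sequence of fewer than 3 edits works. Backtracking through the table gives one optimal edit sequence (3 edits):
  ahyyducuxag → ahyyucuxag (del d @5)
  ahyyucuxag → ahyyucuaag (sub x→a @8)
  ahyyucuaag → ahyyucuayg (sub a→y @9)
Edit distance = 3.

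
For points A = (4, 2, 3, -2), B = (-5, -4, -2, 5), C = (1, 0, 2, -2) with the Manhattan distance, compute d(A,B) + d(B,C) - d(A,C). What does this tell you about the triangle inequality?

d(A,B) = 9 + 6 + 5 + 7 = 27, d(B,C) = 6 + 4 + 4 + 7 = 21, d(A,C) = 3 + 2 + 1 + 0 = 6.
d(A,B) + d(B,C) - d(A,C) = 27 + 21 - 6 = 48 - 6 = 42. This is ≥ 0, so the triangle inequality holds for these points.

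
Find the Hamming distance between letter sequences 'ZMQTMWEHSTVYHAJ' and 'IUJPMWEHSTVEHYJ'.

Differing positions: 1, 2, 3, 4, 12, 14. Hamming distance = 6.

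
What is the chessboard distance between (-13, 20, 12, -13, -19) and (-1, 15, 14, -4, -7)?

max(|x_i - y_i|) = max(|-13 - (-1)|, |20 - 15|, |12 - 14|, |-13 - (-4)|, |-19 - (-7)|) = max(12, 5, 2, 9, 12) = 12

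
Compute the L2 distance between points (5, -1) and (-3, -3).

(Σ|x_i - y_i|^2)^(1/2) = (|5 - (-3)|^2 + |-1 - (-3)|^2)^(1/2)
= (8^2 + 2^2)^(1/2) = (64 + 4)^(1/2) = (68)^(1/2) ≈ 8.2462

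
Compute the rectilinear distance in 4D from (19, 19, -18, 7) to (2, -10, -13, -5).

Σ|x_i - y_i| = |19 - 2| + |19 - (-10)| + |-18 - (-13)| + |7 - (-5)| = 17 + 29 + 5 + 12 = 63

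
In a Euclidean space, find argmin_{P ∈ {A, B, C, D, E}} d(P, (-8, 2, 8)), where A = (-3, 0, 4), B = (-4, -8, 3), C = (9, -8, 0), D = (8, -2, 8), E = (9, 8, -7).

Distances: d(A) ≈ 6.7082, d(B) ≈ 11.8743, d(C) ≈ 21.2838, d(D) ≈ 16.4924, d(E) ≈ 23.4521. Nearest: A = (-3, 0, 4) with distance 6.7082.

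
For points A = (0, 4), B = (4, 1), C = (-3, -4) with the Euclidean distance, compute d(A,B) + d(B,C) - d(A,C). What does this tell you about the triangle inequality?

d(A,B) = √(4² + 3²) = √25 = 5, d(B,C) = √(7² + 5²) = √74 ≈ 8.6023, d(A,C) = √(3² + 8²) = √73 ≈ 8.544.
d(A,B) + d(B,C) - d(A,C) = 5 + 8.6023 - 8.544 = 13.6023 - 8.544 = 5.0583 (to 4 decimal places). This is ≥ 0, so the triangle inequality holds for these points.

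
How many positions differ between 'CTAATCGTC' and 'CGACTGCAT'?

Differing positions: 2, 4, 6, 7, 8, 9. Hamming distance = 6.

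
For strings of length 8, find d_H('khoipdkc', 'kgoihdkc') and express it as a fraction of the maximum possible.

Differing positions: 2, 5. Hamming distance = 2. The maximum possible Hamming distance for length-8 strings is 8, so d_H/8 = 2/8 = 0.25.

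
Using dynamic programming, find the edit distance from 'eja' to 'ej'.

Let D[i][j] be the edit distance between the first i characters of 'eja' and the first j characters of 'ej', with D[i][0] = i, D[0][j] = j, and D[i][j] = D[i-1][j-1] if the characters match, else 1 + min(D[i-1][j], D[i][j-1], D[i-1][j-1]). Filling the table (rows: prefixes of 'eja', columns: prefixes of 'ej'):
     ε  e  j
  ε  0  1  2
  e  1  0  1
  j  2  1  0
  a  3  2  1
The bottom-right entry gives D[3][2] = 1, so no sequence of fewer than 1 edit works. Backtracking through the table gives one optimal edit sequence (1 edit):
  eja → ej (del a @3)
Edit distance = 1.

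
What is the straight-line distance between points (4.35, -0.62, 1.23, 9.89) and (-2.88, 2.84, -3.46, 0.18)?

√(Σ(x_i - y_i)²) = √((4.35 - (-2.88))² + (-0.62 - 2.84)² + (1.23 - (-3.46))² + (9.89 - 0.18)²)
= √(7.23² + (-3.46)² + 4.69² + 9.71²) = √(52.2729 + 11.9716 + 21.9961 + 94.2841) = √180.5247 ≈ 13.4359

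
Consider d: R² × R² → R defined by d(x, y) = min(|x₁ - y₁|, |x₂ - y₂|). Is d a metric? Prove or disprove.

No. d fails identity of indiscernibles: take x = (2, 0) and y = (2, 4). Then d(x,y) = min(|2 - 2|, |0 - 4|) = min(0, 4) = 0, yet x ≠ y.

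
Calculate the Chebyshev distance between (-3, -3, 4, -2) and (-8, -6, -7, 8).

max(|x_i - y_i|) = max(|-3 - (-8)|, |-3 - (-6)|, |4 - (-7)|, |-2 - 8|) = max(5, 3, 11, 10) = 11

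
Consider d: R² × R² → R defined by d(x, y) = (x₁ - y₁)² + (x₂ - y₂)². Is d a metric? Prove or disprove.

No. The squared Euclidean distance fails the triangle inequality. Counterexample: x = (0, 0), y = (3, 4), z = (6, 8). d(x,z) = 6² + 8² = 100, but d(x,y) + d(y,z) = (3² + 4²) + (3² + 4²) = 25 + 25 = 50. Since 100 > 50, the triangle inequality is violated. (Note: √d, the ordinary Euclidean distance, IS a metric.)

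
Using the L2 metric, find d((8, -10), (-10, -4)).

√(Σ(x_i - y_i)²) = √((8 - (-10))² + (-10 - (-4))²)
= √(18² + (-6)²) = √(324 + 36) = √360 ≈ 18.9737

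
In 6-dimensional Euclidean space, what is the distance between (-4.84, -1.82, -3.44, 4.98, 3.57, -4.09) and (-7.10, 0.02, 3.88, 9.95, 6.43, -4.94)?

√(Σ(x_i - y_i)²) = √((-4.84 - (-7.1))² + (-1.82 - 0.02)² + (-3.44 - 3.88)² + (4.98 - 9.95)² + (3.57 - 6.43)² + (-4.09 - (-4.94))²)
= √(2.26² + (-1.84)² + (-7.32)² + (-4.97)² + (-2.86)² + 0.85²) = √(5.1076 + 3.3856 + 53.5824 + 24.7009 + 8.1796 + 0.7225) = √95.6786 ≈ 9.7815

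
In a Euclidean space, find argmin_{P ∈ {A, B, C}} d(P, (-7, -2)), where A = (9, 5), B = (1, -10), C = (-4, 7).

Distances: d(A) ≈ 17.4642, d(B) ≈ 11.3137, d(C) ≈ 9.4868. Nearest: C = (-4, 7) with distance 9.4868.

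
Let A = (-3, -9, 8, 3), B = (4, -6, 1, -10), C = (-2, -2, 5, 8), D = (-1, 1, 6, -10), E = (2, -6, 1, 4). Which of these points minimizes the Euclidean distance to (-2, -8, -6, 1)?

Distances: d(A) ≈ 14.2127, d(B) ≈ 14.4914, d(C) ≈ 14.3527, d(D) ≈ 18.6279, d(E) ≈ 8.8318. Nearest: E = (2, -6, 1, 4) with distance 8.8318.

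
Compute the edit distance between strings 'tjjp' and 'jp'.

Let D[i][j] be the edit distance between the first i characters of 'tjjp' and the first j characters of 'jp', with D[i][0] = i, D[0][j] = j, and D[i][j] = D[i-1][j-1] if the characters match, else 1 + min(D[i-1][j], D[i][j-1], D[i-1][j-1]). Filling the table (rows: prefixes of 'tjjp', columns: prefixes of 'jp'):
     ε  j  p
  ε  0  1  2
  t  1  1  2
  j  2  1  2
  j  3  2  2
  p  4  3  2
The bottom-right entry gives D[4][2] = 2, so no sequence of fewer than 2 edits works. Backtracking through the table gives one optimal edit sequence (2 edits):
  tjjp → jjp (del t @1)
  jjp → jp (del j @1)
Edit distance = 2.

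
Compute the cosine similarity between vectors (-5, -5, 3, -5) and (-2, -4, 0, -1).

With u = (-5, -5, 3, -5), v = (-2, -4, 0, -1):
u·v = (-5)·(-2) + (-5)·(-4) + 3·0 + (-5)·(-1) = 10 + 20 + 0 + 5 = 35.
|u| = √((-5)² + (-5)² + 3² + (-5)²) = √84, |v| = √((-2)² + (-4)² + 0² + (-1)²) = √21, so |u||v| = √(84·21) = √1764 = 42.
cos θ = (u·v)/(|u||v|) = 35/42 ≈ 0.8333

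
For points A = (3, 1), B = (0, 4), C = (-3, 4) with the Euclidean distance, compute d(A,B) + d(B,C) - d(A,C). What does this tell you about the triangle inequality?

d(A,B) = √(3² + 3²) = √18 ≈ 4.2426, d(B,C) = √(3² + 0²) = √9 = 3, d(A,C) = √(6² + 3²) = √45 ≈ 6.7082.
d(A,B) + d(B,C) - d(A,C) = 4.2426 + 3 - 6.7082 = 7.2426 - 6.7082 = 0.5344 (to 4 decimal places). This is ≥ 0, so the triangle inequality holds for these points.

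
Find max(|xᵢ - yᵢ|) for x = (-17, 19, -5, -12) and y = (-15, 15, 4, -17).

max(|x_i - y_i|) = max(|-17 - (-15)|, |19 - 15|, |-5 - 4|, |-12 - (-17)|) = max(2, 4, 9, 5) = 9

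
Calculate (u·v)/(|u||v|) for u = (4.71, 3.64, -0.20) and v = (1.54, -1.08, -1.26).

With u = (4.71, 3.64, -0.20), v = (1.54, -1.08, -1.26):
u·v = 4.71·1.54 + 3.64·(-1.08) + (-0.2)·(-1.26) = 7.2534 + (-3.9312) + 0.252 = 3.5742.
|u| = √(4.71² + 3.64² + (-0.2)²) = √(22.1841 + 13.2496 + 0.04) = √35.4737, |v| = √(1.54² + (-1.08)² + (-1.26)²) = √(2.3716 + 1.1664 + 1.5876) = √5.1256.
cos θ = (u·v)/(|u||v|) = 3.5742/(√35.4737·√5.1256) ≈ 0.2651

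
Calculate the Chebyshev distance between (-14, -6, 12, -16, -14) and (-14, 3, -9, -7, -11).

max(|x_i - y_i|) = max(|-14 - (-14)|, |-6 - 3|, |12 - (-9)|, |-16 - (-7)|, |-14 - (-11)|) = max(0, 9, 21, 9, 3) = 21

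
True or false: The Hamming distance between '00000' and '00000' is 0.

Differing positions: none. Hamming distance = 0, so the claim is true.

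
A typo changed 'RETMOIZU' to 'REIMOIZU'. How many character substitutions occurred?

Differing positions: 3. Hamming distance = 1.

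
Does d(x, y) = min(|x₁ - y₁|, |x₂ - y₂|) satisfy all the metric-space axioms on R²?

No. d fails identity of indiscernibles: take x = (-4, 0) and y = (-4, 3). Then d(x,y) = min(|-4 - (-4)|, |0 - 3|) = min(0, 3) = 0, yet x ≠ y.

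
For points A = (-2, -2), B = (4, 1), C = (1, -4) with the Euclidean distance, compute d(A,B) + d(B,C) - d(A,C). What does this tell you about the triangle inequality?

d(A,B) = √(6² + 3²) = √45 ≈ 6.7082, d(B,C) = √(3² + 5²) = √34 ≈ 5.831, d(A,C) = √(3² + 2²) = √13 ≈ 3.6056.
d(A,B) + d(B,C) - d(A,C) = 6.7082 + 5.831 - 3.6056 = 12.5392 - 3.6056 = 8.9336 (to 4 decimal places). This is ≥ 0, so the triangle inequality holds for these points.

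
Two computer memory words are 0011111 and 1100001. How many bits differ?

Differing positions: 1, 2, 3, 4, 5, 6. Hamming distance = 6.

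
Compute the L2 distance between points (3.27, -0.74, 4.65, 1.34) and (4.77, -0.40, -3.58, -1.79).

(Σ|x_i - y_i|^2)^(1/2) = (|3.27 - 4.77|^2 + |-0.74 - (-0.4)|^2 + |4.65 - (-3.58)|^2 + |1.34 - (-1.79)|^2)^(1/2)
= (1.5^2 + 0.34^2 + 8.23^2 + 3.13^2)^(1/2) = (2.25 + 0.1156 + 67.7329 + 9.7969)^(1/2) = (79.8954)^(1/2) ≈ 8.9384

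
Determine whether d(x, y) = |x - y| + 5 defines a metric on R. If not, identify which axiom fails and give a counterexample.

No. d fails identity of indiscernibles (specifically d(x,x) = 0): d(6, 6) = |6 - 6| + 5 = 0 + 5 = 5 ≠ 0.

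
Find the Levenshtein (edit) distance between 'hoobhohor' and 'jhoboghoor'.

Let D[i][j] be the edit distance between the first i characters of 'hoobhohor' and the first j characters of 'jhoboghoor', with D[i][0] = i, D[0][j] = j, and D[i][j] = D[i-1][j-1] if the characters match, else 1 + min(D[i-1][j], D[i][j-1], D[i-1][j-1]). Filling the table (rows: prefixes of 'hoobhohor', columns: prefixes of 'jhoboghoor'):
     ε  j  h  o  b  o  g  h  o  o  r
  ε  0  1  2  3  4  5  6  7  8  9 10
  h  1  1  1  2  3  4  5  6  7  8  9
  o  2  2  2  1  2  3  4  5  6  7  8
  o  3  3  3  2  2  2  3  4  5  6  7
  b  4  4  4  3  2  3  3  4  5  6  7
  h  5  5  4  4  3  3  4  3  4  5  6
  o  6  6  5  4  4  3  4  4  3  4  5
  h  7  7  6  5  5  4  4  4  4  4  5
  o  8  8  7  6  6  5  5  5  4  4  5
  r  9  9  8  7  7  6  6  6  5  5  4
The bottom-right entry gives D[9][10] = 4, so no sequence of fewer than 4 edits works. Backtracking through the table gives one optimal edit sequence (4 edits):
  hoobhohor → jhoobhohor (ins j @1)
  jhoobhohor → jhobobhohor (ins b @4)
  jhobobhohor → jhoboghohor (sub b→g @6)
  jhoboghohor → jhoboghoor (del h @9)
Edit distance = 4.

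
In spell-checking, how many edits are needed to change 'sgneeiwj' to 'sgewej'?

Let D[i][j] be the edit distance between the first i characters of 'sgneeiwj' and the first j characters of 'sgewej', with D[i][0] = i, D[0][j] = j, and D[i][j] = D[i-1][j-1] if the characters match, else 1 + min(D[i-1][j], D[i][j-1], D[i-1][j-1]). Filling the table (rows: prefixes of 'sgneeiwj', columns: prefixes of 'sgewej'):
     ε  s  g  e  w  e  j
  ε  0  1  2  3  4  5  6
  s  1  0  1  2  3  4  5
  g  2  1  0  1  2  3  4
  n  3  2  1  1  2  3  4
  e  4  3  2  1  2  2  3
  e  5  4  3  2  2  2  3
  i  6  5  4  3  3  3  3
  w  7  6  5  4  3  4  4
  j  8  7  6  5  4  4  4
The bottom-right entry gives D[8][6] = 4, so no sequence of fewer than 4 edits works. Backtracking through the table gives one optimal edit sequence (4 edits):
  sgneeiwj → sgeeiwj (del n @3)
  sgeeiwj → sgeiwj (del e @3)
  sgeiwj → sgewwj (sub i→w @4)
  sgewwj → sgewej (sub w→e @5)
Edit distance = 4.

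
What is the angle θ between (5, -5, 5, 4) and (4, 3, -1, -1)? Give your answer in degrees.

With u = (5, -5, 5, 4), v = (4, 3, -1, -1):
u·v = 5·4 + (-5)·3 + 5·(-1) + 4·(-1) = 20 + (-15) + (-5) + (-4) = -4.
|u| = √(5² + (-5)² + 5² + 4²) = √91, |v| = √(4² + 3² + (-1)² + (-1)²) = √27, so |u||v| = √(91·27) = √2457.
cos θ = (u·v)/(|u||v|) = -4/√2457 ≈ -0.080697
θ = arccos(-0.080697) ≈ 94.63°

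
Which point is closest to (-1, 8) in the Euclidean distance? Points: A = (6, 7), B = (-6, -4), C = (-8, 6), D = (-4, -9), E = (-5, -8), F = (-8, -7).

Distances: d(A) ≈ 7.0711, d(B) = 13, d(C) ≈ 7.2801, d(D) ≈ 17.2627, d(E) ≈ 16.4924, d(F) ≈ 16.5529. Nearest: A = (6, 7) with distance 7.0711.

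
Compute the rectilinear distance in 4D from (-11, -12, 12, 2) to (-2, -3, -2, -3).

Σ|x_i - y_i| = |-11 - (-2)| + |-12 - (-3)| + |12 - (-2)| + |2 - (-3)| = 9 + 9 + 14 + 5 = 37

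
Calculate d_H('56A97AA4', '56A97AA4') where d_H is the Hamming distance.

Differing positions: none. Hamming distance = 0.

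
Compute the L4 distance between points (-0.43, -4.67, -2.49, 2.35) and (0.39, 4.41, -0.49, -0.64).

(Σ|x_i - y_i|^4)^(1/4) = (|-0.43 - 0.39|^4 + |-4.67 - 4.41|^4 + |-2.49 - (-0.49)|^4 + |2.35 - (-0.64)|^4)^(1/4)
= (0.82^4 + 9.08^4 + 2^4 + 2.99^4)^(1/4) ≈ (0.4521 + 6797.4089 + 16 + 79.9254)^(1/4) = (6893.7864)^(1/4) ≈ 9.112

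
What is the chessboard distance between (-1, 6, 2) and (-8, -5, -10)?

max(|x_i - y_i|) = max(|-1 - (-8)|, |6 - (-5)|, |2 - (-10)|) = max(7, 11, 12) = 12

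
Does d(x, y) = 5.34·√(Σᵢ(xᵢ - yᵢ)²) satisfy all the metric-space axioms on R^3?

Yes. The L2 (Euclidean) norm induces a metric on R^3, and multiplying a metric by a positive constant 5.34 > 0 preserves all four axioms: non-negativity (5.34·||x-y|| ≥ 0), identity (5.34·||x-y|| = 0 ⟺ ||x-y|| = 0 ⟺ x = y), symmetry (||x-y|| = ||y-x||), and the triangle inequality (5.34·||x-z|| ≤ 5.34·||x-y|| + 5.34·||y-z||). So d is a metric.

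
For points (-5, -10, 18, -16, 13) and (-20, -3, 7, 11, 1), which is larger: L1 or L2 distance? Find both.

L1 = |-5 - (-20)| + |-10 - (-3)| + |18 - 7| + |-16 - 11| + |13 - 1| = 15 + 7 + 11 + 27 + 12 = 72
L2 = √(15² + 7² + 11² + 27² + 12²) = √1268 ≈ 35.609
L1 ≥ L2 always (equality iff movement is along one axis); L1 > L2 here.
Ratio L1/L2 = 72/√1268 ≈ 2.022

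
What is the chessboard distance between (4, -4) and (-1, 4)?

max(|x_i - y_i|) = max(|4 - (-1)|, |-4 - 4|) = max(5, 8) = 8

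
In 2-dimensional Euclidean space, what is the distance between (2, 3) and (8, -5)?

√(Σ(x_i - y_i)²) = √((2 - 8)² + (3 - (-5))²)
= √((-6)² + 8²) = √(36 + 64) = √100 = 10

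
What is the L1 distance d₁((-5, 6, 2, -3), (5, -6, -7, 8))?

Σ|x_i - y_i| = |-5 - 5| + |6 - (-6)| + |2 - (-7)| + |-3 - 8| = 10 + 12 + 9 + 11 = 42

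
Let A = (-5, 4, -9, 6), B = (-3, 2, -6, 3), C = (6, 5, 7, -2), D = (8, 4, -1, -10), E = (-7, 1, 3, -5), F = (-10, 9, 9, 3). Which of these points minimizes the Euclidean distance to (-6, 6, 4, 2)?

Distances: d(A) ≈ 13.784, d(B) ≈ 11.225, d(C) ≈ 13.0384, d(D) ≈ 19.2094, d(E) ≈ 8.7178, d(F) ≈ 7.1414. Nearest: F = (-10, 9, 9, 3) with distance 7.1414.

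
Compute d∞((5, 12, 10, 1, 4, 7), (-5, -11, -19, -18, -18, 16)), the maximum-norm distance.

max(|x_i - y_i|) = max(|5 - (-5)|, |12 - (-11)|, |10 - (-19)|, |1 - (-18)|, |4 - (-18)|, |7 - 16|) = max(10, 23, 29, 19, 22, 9) = 29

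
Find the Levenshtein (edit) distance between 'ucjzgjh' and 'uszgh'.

Let D[i][j] be the edit distance between the first i characters of 'ucjzgjh' and the first j characters of 'uszgh', with D[i][0] = i, D[0][j] = j, and D[i][j] = D[i-1][j-1] if the characters match, else 1 + min(D[i-1][j], D[i][j-1], D[i-1][j-1]). Filling the table (rows: prefixes of 'ucjzgjh', columns: prefixes of 'uszgh'):
     ε  u  s  z  g  h
  ε  0  1  2  3  4  5
  u  1  0  1  2  3  4
  c  2  1  1  2  3  4
  j  3  2  2  2  3  4
  z  4  3  3  2  3  4
  g  5  4  4  3  2  3
  j  6  5  5  4  3  3
  h  7  6  6  5  4  3
The bottom-right entry gives D[7][5] = 3, so no sequence of fewer than 3 edits works. Backtracking through the table gives one optimal edit sequence (3 edits):
  ucjzgjh → ujzgjh (del c @2)
  ujzgjh → uszgjh (sub j→s @2)
  uszgjh → uszgh (del j @5)
Edit distance = 3.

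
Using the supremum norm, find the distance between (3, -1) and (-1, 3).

max(|x_i - y_i|) = max(|3 - (-1)|, |-1 - 3|) = max(4, 4) = 4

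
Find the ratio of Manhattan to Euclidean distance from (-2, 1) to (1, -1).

L1 = |-2 - 1| + |1 - (-1)| = 3 + 2 = 5
L2 = √(3² + 2²) = √13 ≈ 3.6056
L1 ≥ L2 always (equality iff movement is along one axis); L1 > L2 here.
Ratio L1/L2 = 5/√13 ≈ 1.3868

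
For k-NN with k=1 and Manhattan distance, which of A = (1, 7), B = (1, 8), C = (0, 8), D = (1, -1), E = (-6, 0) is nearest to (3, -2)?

Distances: d(A) = 11, d(B) = 12, d(C) = 13, d(D) = 3, d(E) = 11. Nearest: D = (1, -1) with distance 3.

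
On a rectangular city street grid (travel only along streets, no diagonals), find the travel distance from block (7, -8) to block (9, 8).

Σ|x_i - y_i| = |7 - 9| + |-8 - 8| = 2 + 16 = 18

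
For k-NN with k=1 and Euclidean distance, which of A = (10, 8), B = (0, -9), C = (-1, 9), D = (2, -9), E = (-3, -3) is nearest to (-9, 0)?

Distances: d(A) ≈ 20.6155, d(B) ≈ 12.7279, d(C) ≈ 12.0416, d(D) ≈ 14.2127, d(E) ≈ 6.7082. Nearest: E = (-3, -3) with distance 6.7082.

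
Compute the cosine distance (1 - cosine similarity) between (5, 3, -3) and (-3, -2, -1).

With u = (5, 3, -3), v = (-3, -2, -1):
u·v = 5·(-3) + 3·(-2) + (-3)·(-1) = (-15) + (-6) + 3 = -18.
|u| = √(5² + 3² + (-3)²) = √43, |v| = √((-3)² + (-2)² + (-1)²) = √14, so |u||v| = √(43·14) = √602.
cos θ = (u·v)/(|u||v|) = -18/√602 ≈ -0.7336
Cosine distance = 1 - cos θ ≈ 1 - (-0.7336) = 1.7336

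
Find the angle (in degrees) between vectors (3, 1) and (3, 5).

With u = (3, 1), v = (3, 5):
u·v = 3·3 + 1·5 = 9 + 5 = 14.
|u| = √(3² + 1²) = √10, |v| = √(3² + 5²) = √34, so |u||v| = √(10·34) = √340.
cos θ = (u·v)/(|u||v|) = 14/√340 ≈ 0.759257
θ = arccos(0.759257) ≈ 40.6°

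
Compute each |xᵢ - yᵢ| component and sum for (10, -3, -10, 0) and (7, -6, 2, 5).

Σ|x_i - y_i| = |10 - 7| + |-3 - (-6)| + |-10 - 2| + |0 - 5| = 3 + 3 + 12 + 5 = 23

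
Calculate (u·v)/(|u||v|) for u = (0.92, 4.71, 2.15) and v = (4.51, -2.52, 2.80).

With u = (0.92, 4.71, 2.15), v = (4.51, -2.52, 2.80):
u·v = 0.92·4.51 + 4.71·(-2.52) + 2.15·2.8 = 4.1492 + (-11.8692) + 6.02 = -1.7.
|u| = √(0.92² + 4.71² + 2.15²) = √(0.8464 + 22.1841 + 4.6225) = √27.653, |v| = √(4.51² + (-2.52)² + 2.8²) = √(20.3401 + 6.3504 + 7.84) = √34.5305.
cos θ = (u·v)/(|u||v|) = -1.7/(√27.653·√34.5305) ≈ -0.055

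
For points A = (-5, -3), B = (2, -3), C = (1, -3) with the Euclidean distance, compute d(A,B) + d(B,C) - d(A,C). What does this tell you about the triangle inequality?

d(A,B) = √(7² + 0²) = √49 = 7, d(B,C) = √(1² + 0²) = √1 = 1, d(A,C) = √(6² + 0²) = √36 = 6.
d(A,B) + d(B,C) - d(A,C) = 7 + 1 - 6 = 8 - 6 = 2. This is ≥ 0, so the triangle inequality holds for these points.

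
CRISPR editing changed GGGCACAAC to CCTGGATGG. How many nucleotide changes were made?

Differing positions: 1, 2, 3, 4, 5, 6, 7, 8, 9. Hamming distance = 9.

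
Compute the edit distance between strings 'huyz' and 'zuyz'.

Let D[i][j] be the edit distance between the first i characters of 'huyz' and the first j characters of 'zuyz', with D[i][0] = i, D[0][j] = j, and D[i][j] = D[i-1][j-1] if the characters match, else 1 + min(D[i-1][j], D[i][j-1], D[i-1][j-1]). Filling the table (rows: prefixes of 'huyz', columns: prefixes of 'zuyz'):
     ε  z  u  y  z
  ε  0  1  2  3  4
  h  1  1  2  3  4
  u  2  2  1  2  3
  y  3  3  2  1  2
  z  4  3  3  2  1
The bottom-right entry gives D[4][4] = 1, so no sequence of fewer than 1 edit works. Backtracking through the table gives one optimal edit sequence (1 edit):
  huyz → zuyz (sub h→z @1)
Edit distance = 1.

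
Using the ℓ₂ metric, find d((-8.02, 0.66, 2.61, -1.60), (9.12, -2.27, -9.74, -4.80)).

√(Σ(x_i - y_i)²) = √((-8.02 - 9.12)² + (0.66 - (-2.27))² + (2.61 - (-9.74))² + (-1.6 - (-4.8))²)
= √((-17.14)² + 2.93² + 12.35² + 3.2²) = √(293.7796 + 8.5849 + 152.5225 + 10.24) = √465.127 ≈ 21.5668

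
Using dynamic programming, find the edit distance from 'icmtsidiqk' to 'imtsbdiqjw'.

Let D[i][j] be the edit distance between the first i characters of 'icmtsidiqk' and the first j characters of 'imtsbdiqjw', with D[i][0] = i, D[0][j] = j, and D[i][j] = D[i-1][j-1] if the characters match, else 1 + min(D[i-1][j], D[i][j-1], D[i-1][j-1]). Filling the table (rows: prefixes of 'icmtsidiqk', columns: prefixes of 'imtsbdiqjw'):
     ε  i  m  t  s  b  d  i  q  j  w
  ε  0  1  2  3  4  5  6  7  8  9 10
  i  1  0  1  2  3  4  5  6  7  8  9
  c  2  1  1  2  3  4  5  6  7  8  9
  m  3  2  1  2  3  4  5  6  7  8  9
  t  4  3  2  1  2  3  4  5  6  7  8
  s  5  4  3  2  1  2  3  4  5  6  7
  i  6  5  4  3  2  2  3  3  4  5  6
  d  7  6  5  4  3  3  2  3  4  5  6
  i  8  7  6  5  4  4  3  2  3  4  5
  q  9  8  7  6  5  5  4  3  2  3  4
  k 10  9  8  7  6  6  5  4  3  3  4
The bottom-right entry gives D[10][10] = 4, so no sequence of fewer than 4 edits works. Backtracking through the table gives one optimal edit sequence (4 edits):
  icmtsidiqk → imtsidiqk (del c @2)
  imtsidiqk → imtsbdiqk (sub i→b @5)
  imtsbdiqk → imtsbdiqjk (ins j @9)
  imtsbdiqjk → imtsbdiqjw (sub k→w @10)
Edit distance = 4.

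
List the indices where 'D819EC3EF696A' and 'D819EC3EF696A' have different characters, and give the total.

Differing positions: none. Hamming distance = 0.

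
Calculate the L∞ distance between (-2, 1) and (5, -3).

max(|x_i - y_i|) = max(|-2 - 5|, |1 - (-3)|) = max(7, 4) = 7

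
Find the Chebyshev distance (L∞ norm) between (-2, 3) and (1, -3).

max(|x_i - y_i|) = max(|-2 - 1|, |3 - (-3)|) = max(3, 6) = 6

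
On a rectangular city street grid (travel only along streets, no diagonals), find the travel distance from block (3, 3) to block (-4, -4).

Σ|x_i - y_i| = |3 - (-4)| + |3 - (-4)| = 7 + 7 = 14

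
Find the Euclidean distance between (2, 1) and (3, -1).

√(Σ(x_i - y_i)²) = √((2 - 3)² + (1 - (-1))²)
= √((-1)² + 2²) = √(1 + 4) = √5 ≈ 2.2361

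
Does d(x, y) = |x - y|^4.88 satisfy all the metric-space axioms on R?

No. d(x,y) = |x-y|^4.88 fails the triangle inequality since p = 4.88 > 1. Counterexample: x = -4, y = 6, z = 10. d(x,z) = |-4 - 10|^4.88 = 14^4.88 ≈ 391836.4328, but d(x,y) + d(y,z) = 10^4.88 + 4^4.88 ≈ 75857.7575 + 867.0672 = 76724.8247. Since 391836.4328 > 76724.8247, the triangle inequality is violated.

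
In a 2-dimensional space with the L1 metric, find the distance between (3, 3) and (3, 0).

Σ|x_i - y_i| = |3 - 3| + |3 - 0| = 0 + 3 = 3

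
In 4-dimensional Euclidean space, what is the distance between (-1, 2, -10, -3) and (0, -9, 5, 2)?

√(Σ(x_i - y_i)²) = √((-1 - 0)² + (2 - (-9))² + (-10 - 5)² + (-3 - 2)²)
= √((-1)² + 11² + (-15)² + (-5)²) = √(1 + 121 + 225 + 25) = √372 ≈ 19.2873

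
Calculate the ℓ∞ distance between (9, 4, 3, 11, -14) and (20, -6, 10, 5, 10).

max(|x_i - y_i|) = max(|9 - 20|, |4 - (-6)|, |3 - 10|, |11 - 5|, |-14 - 10|) = max(11, 10, 7, 6, 24) = 24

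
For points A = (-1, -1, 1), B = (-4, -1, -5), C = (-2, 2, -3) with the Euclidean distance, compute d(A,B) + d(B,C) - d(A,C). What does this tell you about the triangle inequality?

d(A,B) = √(3² + 0² + 6²) = √45 ≈ 6.7082, d(B,C) = √(2² + 3² + 2²) = √17 ≈ 4.1231, d(A,C) = √(1² + 3² + 4²) = √26 ≈ 5.099.
d(A,B) + d(B,C) - d(A,C) = 6.7082 + 4.1231 - 5.099 = 10.8313 - 5.099 = 5.7323 (to 4 decimal places). This is ≥ 0, so the triangle inequality holds for these points.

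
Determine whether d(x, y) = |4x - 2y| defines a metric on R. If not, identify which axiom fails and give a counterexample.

No. d fails symmetry: d(2, 8) = |4·2 - 2·8| = |-8| = 8, but d(8, 2) = |4·8 - 2·2| = |28| = 28. Since 8 ≠ 28, d(x,y) ≠ d(y,x) in general.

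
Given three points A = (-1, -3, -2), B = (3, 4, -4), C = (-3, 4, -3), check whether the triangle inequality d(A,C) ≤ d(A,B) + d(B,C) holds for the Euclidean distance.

d(A,B) = √(4² + 7² + 2²) = √69 ≈ 8.3066, d(B,C) = √(6² + 0² + 1²) = √37 ≈ 6.0828, d(A,C) = √(2² + 7² + 1²) = √54 ≈ 7.3485.
d(A,C) ≈ 7.3485 ≤ 8.3066 + 6.0828 = 14.3894. Triangle inequality is satisfied.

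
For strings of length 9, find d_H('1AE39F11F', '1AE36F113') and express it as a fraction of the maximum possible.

Differing positions: 5, 9. Hamming distance = 2. The maximum possible Hamming distance for length-9 strings is 9, so d_H/9 = 2/9 ≈ 0.2222.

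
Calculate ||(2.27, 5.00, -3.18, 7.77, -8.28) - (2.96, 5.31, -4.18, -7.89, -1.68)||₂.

√(Σ(x_i - y_i)²) = √((2.27 - 2.96)² + (5 - 5.31)² + (-3.18 - (-4.18))² + (7.77 - (-7.89))² + (-8.28 - (-1.68))²)
= √((-0.69)² + (-0.31)² + 1² + 15.66² + (-6.6)²) = √(0.4761 + 0.0961 + 1 + 245.2356 + 43.56) = √290.3678 ≈ 17.0402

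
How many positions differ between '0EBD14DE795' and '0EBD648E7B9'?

Differing positions: 5, 7, 10, 11. Hamming distance = 4.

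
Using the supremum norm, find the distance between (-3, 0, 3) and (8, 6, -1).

max(|x_i - y_i|) = max(|-3 - 8|, |0 - 6|, |3 - (-1)|) = max(11, 6, 4) = 11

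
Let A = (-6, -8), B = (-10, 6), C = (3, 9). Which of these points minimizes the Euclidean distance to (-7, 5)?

Distances: d(A) ≈ 13.0384, d(B) ≈ 3.1623, d(C) ≈ 10.7703. Nearest: B = (-10, 6) with distance 3.1623.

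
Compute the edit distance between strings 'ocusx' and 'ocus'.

Let D[i][j] be the edit distance between the first i characters of 'ocusx' and the first j characters of 'ocus', with D[i][0] = i, D[0][j] = j, and D[i][j] = D[i-1][j-1] if the characters match, else 1 + min(D[i-1][j], D[i][j-1], D[i-1][j-1]). Filling the table (rows: prefixes of 'ocusx', columns: prefixes of 'ocus'):
     ε  o  c  u  s
  ε  0  1  2  3  4
  o  1  0  1  2  3
  c  2  1  0  1  2
  u  3  2  1  0  1
  s  4  3  2  1  0
  x  5  4  3  2  1
The bottom-right entry gives D[5][4] = 1, so no sequence of fewer than 1 edit works. Backtracking through the table gives one optimal edit sequence (1 edit):
  ocusx → ocus (del x @5)
Edit distance = 1.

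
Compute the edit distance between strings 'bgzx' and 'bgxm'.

Let D[i][j] be the edit distance between the first i characters of 'bgzx' and the first j characters of 'bgxm', with D[i][0] = i, D[0][j] = j, and D[i][j] = D[i-1][j-1] if the characters match, else 1 + min(D[i-1][j], D[i][j-1], D[i-1][j-1]). Filling the table (rows: prefixes of 'bgzx', columns: prefixes of 'bgxm'):
     ε  b  g  x  m
  ε  0  1  2  3  4
  b  1  0  1  2  3
  g  2  1  0  1  2
  z  3  2  1  1  2
  x  4  3  2  1  2
The bottom-right entry gives D[4][4] = 2, so no sequence of fewer than 2 edits works. Backtracking through the table gives one optimal edit sequence (2 edits):
  bgzx → bgxx (sub z→x @3)
  bgxx → bgxm (sub x→m @4)
Edit distance = 2.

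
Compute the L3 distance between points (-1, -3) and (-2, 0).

(Σ|x_i - y_i|^3)^(1/3) = (|-1 - (-2)|^3 + |-3 - 0|^3)^(1/3)
= (1^3 + 3^3)^(1/3) = (1 + 27)^(1/3) = (28)^(1/3) ≈ 3.0366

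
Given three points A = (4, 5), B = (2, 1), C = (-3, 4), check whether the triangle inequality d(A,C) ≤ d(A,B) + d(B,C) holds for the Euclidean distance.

d(A,B) = √(2² + 4²) = √20 ≈ 4.4721, d(B,C) = √(5² + 3²) = √34 ≈ 5.831, d(A,C) = √(7² + 1²) = √50 ≈ 7.0711.
d(A,C) ≈ 7.0711 ≤ 4.4721 + 5.831 = 10.3031. Triangle inequality is satisfied.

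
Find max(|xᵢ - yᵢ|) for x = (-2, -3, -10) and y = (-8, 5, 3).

max(|x_i - y_i|) = max(|-2 - (-8)|, |-3 - 5|, |-10 - 3|) = max(6, 8, 13) = 13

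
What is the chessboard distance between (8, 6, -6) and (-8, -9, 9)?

max(|x_i - y_i|) = max(|8 - (-8)|, |6 - (-9)|, |-6 - 9|) = max(16, 15, 15) = 16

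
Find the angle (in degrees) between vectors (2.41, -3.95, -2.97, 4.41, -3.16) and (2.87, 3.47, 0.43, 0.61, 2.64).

With u = (2.41, -3.95, -2.97, 4.41, -3.16), v = (2.87, 3.47, 0.43, 0.61, 2.64):
u·v = 2.41·2.87 + (-3.95)·3.47 + (-2.97)·0.43 + 4.41·0.61 + (-3.16)·2.64 = 6.9167 + (-13.7065) + (-1.2771) + 2.6901 + (-8.3424) = -13.7192.
|u| = √(2.41² + (-3.95)² + (-2.97)² + 4.41² + (-3.16)²) = √(5.8081 + 15.6025 + 8.8209 + 19.4481 + 9.9856) = √59.6652, |v| = √(2.87² + 3.47² + 0.43² + 0.61² + 2.64²) = √(8.2369 + 12.0409 + 0.1849 + 0.3721 + 6.9696) = √27.8044.
cos θ = (u·v)/(|u||v|) = -13.7192/(√59.6652·√27.8044) ≈ -0.336831
θ = arccos(-0.336831) ≈ 109.68°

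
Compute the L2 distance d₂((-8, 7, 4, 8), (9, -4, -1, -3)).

√(Σ(x_i - y_i)²) = √((-8 - 9)² + (7 - (-4))² + (4 - (-1))² + (8 - (-3))²)
= √((-17)² + 11² + 5² + 11²) = √(289 + 121 + 25 + 121) = √556 ≈ 23.5797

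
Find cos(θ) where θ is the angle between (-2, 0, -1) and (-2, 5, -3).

With u = (-2, 0, -1), v = (-2, 5, -3):
u·v = (-2)·(-2) + 0·5 + (-1)·(-3) = 4 + 0 + 3 = 7.
|u| = √((-2)² + 0² + (-1)²) = √5, |v| = √((-2)² + 5² + (-3)²) = √38, so |u||v| = √(5·38) = √190.
cos θ = (u·v)/(|u||v|) = 7/√190 ≈ 0.5078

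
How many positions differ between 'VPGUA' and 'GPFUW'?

Differing positions: 1, 3, 5. Hamming distance = 3.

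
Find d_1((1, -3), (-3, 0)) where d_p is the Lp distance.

Σ|x_i - y_i| = |1 - (-3)| + |-3 - 0| = 4 + 3 = 7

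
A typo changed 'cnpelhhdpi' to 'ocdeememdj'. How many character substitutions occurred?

Differing positions: 1, 2, 3, 5, 6, 7, 8, 9, 10. Hamming distance = 9.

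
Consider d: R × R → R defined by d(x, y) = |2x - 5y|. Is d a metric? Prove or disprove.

No. d fails symmetry: d(3, 1) = |2·3 - 5·1| = |1| = 1, but d(1, 3) = |2·1 - 5·3| = |-13| = 13. Since 1 ≠ 13, d(x,y) ≠ d(y,x) in general.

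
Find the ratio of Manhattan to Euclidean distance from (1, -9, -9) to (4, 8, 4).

L1 = |1 - 4| + |-9 - 8| + |-9 - 4| = 3 + 17 + 13 = 33
L2 = √(3² + 17² + 13²) = √467 ≈ 21.6102
L1 ≥ L2 always (equality iff movement is along one axis); L1 > L2 here.
Ratio L1/L2 = 33/√467 ≈ 1.5271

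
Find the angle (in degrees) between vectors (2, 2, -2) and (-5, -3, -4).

With u = (2, 2, -2), v = (-5, -3, -4):
u·v = 2·(-5) + 2·(-3) + (-2)·(-4) = (-10) + (-6) + 8 = -8.
|u| = √(2² + 2² + (-2)²) = √12, |v| = √((-5)² + (-3)² + (-4)²) = √50, so |u||v| = √(12·50) = √600.
cos θ = (u·v)/(|u||v|) = -8/√600 ≈ -0.326599
θ = arccos(-0.326599) ≈ 109.06°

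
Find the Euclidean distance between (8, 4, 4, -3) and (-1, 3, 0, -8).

√(Σ(x_i - y_i)²) = √((8 - (-1))² + (4 - 3)² + (4 - 0)² + (-3 - (-8))²)
= √(9² + 1² + 4² + 5²) = √(81 + 1 + 16 + 25) = √123 ≈ 11.0905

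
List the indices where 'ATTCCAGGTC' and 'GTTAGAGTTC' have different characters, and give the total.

Differing positions: 1, 4, 5, 8. Hamming distance = 4.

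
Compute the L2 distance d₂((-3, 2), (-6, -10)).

√(Σ(x_i - y_i)²) = √((-3 - (-6))² + (2 - (-10))²)
= √(3² + 12²) = √(9 + 144) = √153 ≈ 12.3693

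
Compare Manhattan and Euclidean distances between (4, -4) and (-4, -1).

L1 = |4 - (-4)| + |-4 - (-1)| = 8 + 3 = 11
L2 = √(8² + 3²) = √73 ≈ 8.544
L1 ≥ L2 always (equality iff movement is along one axis); L1 > L2 here.
Ratio L1/L2 = 11/√73 ≈ 1.2875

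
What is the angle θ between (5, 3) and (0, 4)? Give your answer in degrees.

With u = (5, 3), v = (0, 4):
u·v = 5·0 + 3·4 = 0 + 12 = 12.
|u| = √(5² + 3²) = √34, |v| = √(0² + 4²) = √16, so |u||v| = √(34·16) = √544.
cos θ = (u·v)/(|u||v|) = 12/√544 ≈ 0.514496
θ = arccos(0.514496) ≈ 59.04°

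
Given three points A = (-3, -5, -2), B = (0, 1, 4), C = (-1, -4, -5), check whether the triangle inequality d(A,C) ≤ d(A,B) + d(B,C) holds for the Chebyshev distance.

d(A,B) = max(3, 6, 6) = 6, d(B,C) = max(1, 5, 9) = 9, d(A,C) = max(2, 1, 3) = 3.
d(A,C) = 3 ≤ 6 + 9 = 15. Triangle inequality is satisfied.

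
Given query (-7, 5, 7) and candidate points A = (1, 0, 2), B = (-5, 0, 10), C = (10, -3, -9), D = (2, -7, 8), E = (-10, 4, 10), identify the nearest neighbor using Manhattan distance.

Distances: d(A) = 18, d(B) = 10, d(C) = 41, d(D) = 22, d(E) = 7. Nearest: E = (-10, 4, 10) with distance 7.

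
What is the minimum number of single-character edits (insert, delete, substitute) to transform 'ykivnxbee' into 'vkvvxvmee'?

Let D[i][j] be the edit distance between the first i characters of 'ykivnxbee' and the first j characters of 'vkvvxvmee', with D[i][0] = i, D[0][j] = j, and D[i][j] = D[i-1][j-1] if the characters match, else 1 + min(D[i-1][j], D[i][j-1], D[i-1][j-1]). Filling the table (rows: prefixes of 'ykivnxbee', columns: prefixes of 'vkvvxvmee'):
     ε  v  k  v  v  x  v  m  e  e
  ε  0  1  2  3  4  5  6  7  8  9
  y  1  1  2  3  4  5  6  7  8  9
  k  2  2  1  2  3  4  5  6  7  8
  i  3  3  2  2  3  4  5  6  7  8
  v  4  3  3  2  2  3  4  5  6  7
  n  5  4  4  3  3  3  4  5  6  7
  x  6  5  5  4  4  3  4  5  6  7
  b  7  6  6  5  5  4  4  5  6  7
  e  8  7  7  6  6  5  5  5  5  6
  e  9  8  8  7  7  6  6  6  5  5
The bottom-right entry gives D[9][9] = 5, so no sequence of fewer than 5 edits works. Backtracking through the table gives one optimal edit sequence (5 edits):
  ykivnxbee → vkivnxbee (sub y→v @1)
  vkivnxbee → vkvvnxbee (sub i→v @3)
  vkvvnxbee → vkvvxxbee (sub n→x @5)
  vkvvxxbee → vkvvxvbee (sub x→v @6)
  vkvvxvbee → vkvvxvmee (sub b→m @7)
Edit distance = 5.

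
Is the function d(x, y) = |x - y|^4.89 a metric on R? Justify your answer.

No. d(x,y) = |x-y|^4.89 fails the triangle inequality since p = 4.89 > 1. Counterexample: x = 1, y = 5, z = 7. d(x,z) = |1 - 7|^4.89 = 6^4.89 ≈ 6384.9811, but d(x,y) + d(y,z) = 4^4.89 + 2^4.89 ≈ 879.171 + 29.6508 = 908.8218. Since 6384.9811 > 908.8218, the triangle inequality is violated.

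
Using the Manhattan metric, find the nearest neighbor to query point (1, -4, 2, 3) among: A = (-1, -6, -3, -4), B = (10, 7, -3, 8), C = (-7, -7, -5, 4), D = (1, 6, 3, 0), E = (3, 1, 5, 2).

Distances: d(A) = 16, d(B) = 30, d(C) = 19, d(D) = 14, d(E) = 11. Nearest: E = (3, 1, 5, 2) with distance 11.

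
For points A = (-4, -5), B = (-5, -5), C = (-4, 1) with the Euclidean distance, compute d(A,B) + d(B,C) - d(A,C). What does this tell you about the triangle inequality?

d(A,B) = √(1² + 0²) = √1 = 1, d(B,C) = √(1² + 6²) = √37 ≈ 6.0828, d(A,C) = √(0² + 6²) = √36 = 6.
d(A,B) + d(B,C) - d(A,C) = 1 + 6.0828 - 6 = 7.0828 - 6 = 1.0828 (to 4 decimal places). This is ≥ 0, so the triangle inequality holds for these points.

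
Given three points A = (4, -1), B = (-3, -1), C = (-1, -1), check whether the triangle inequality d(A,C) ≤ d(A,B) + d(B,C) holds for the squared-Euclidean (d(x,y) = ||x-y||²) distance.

d(A,B) = 7² + 0² = 49, d(B,C) = 2² + 0² = 4, d(A,C) = 5² + 0² = 25.
d(A,C) = 25 ≤ 49 + 4 = 53. Triangle inequality is satisfied.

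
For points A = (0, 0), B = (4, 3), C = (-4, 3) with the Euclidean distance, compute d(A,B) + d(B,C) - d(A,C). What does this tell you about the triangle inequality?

d(A,B) = √(4² + 3²) = √25 = 5, d(B,C) = √(8² + 0²) = √64 = 8, d(A,C) = √(4² + 3²) = √25 = 5.
d(A,B) + d(B,C) - d(A,C) = 5 + 8 - 5 = 13 - 5 = 8. This is ≥ 0, so the triangle inequality holds for these points.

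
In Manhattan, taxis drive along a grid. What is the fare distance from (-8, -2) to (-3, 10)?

Σ|x_i - y_i| = |-8 - (-3)| + |-2 - 10| = 5 + 12 = 17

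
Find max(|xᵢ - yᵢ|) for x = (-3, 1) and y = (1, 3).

max(|x_i - y_i|) = max(|-3 - 1|, |1 - 3|) = max(4, 2) = 4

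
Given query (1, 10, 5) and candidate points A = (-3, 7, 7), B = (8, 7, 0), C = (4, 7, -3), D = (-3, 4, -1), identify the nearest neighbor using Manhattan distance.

Distances: d(A) = 9, d(B) = 15, d(C) = 14, d(D) = 16. Nearest: A = (-3, 7, 7) with distance 9.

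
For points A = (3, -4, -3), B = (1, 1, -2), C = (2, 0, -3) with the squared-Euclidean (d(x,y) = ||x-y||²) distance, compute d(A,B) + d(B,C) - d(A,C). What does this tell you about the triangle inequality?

d(A,B) = 2² + 5² + 1² = 30, d(B,C) = 1² + 1² + 1² = 3, d(A,C) = 1² + 4² + 0² = 17.
d(A,B) + d(B,C) - d(A,C) = 30 + 3 - 17 = 33 - 17 = 16. This is ≥ 0, so the triangle inequality holds for these points.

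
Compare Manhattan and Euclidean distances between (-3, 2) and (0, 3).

L1 = |-3 - 0| + |2 - 3| = 3 + 1 = 4
L2 = √(3² + 1²) = √10 ≈ 3.1623
L1 ≥ L2 always (equality iff movement is along one axis); L1 > L2 here.
Ratio L1/L2 = 4/√10 ≈ 1.2649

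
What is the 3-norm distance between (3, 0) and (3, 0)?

(Σ|x_i - y_i|^3)^(1/3) = (|3 - 3|^3 + |0 - 0|^3)^(1/3)
= (0^3 + 0^3)^(1/3) = (0 + 0)^(1/3) = (0)^(1/3) = 0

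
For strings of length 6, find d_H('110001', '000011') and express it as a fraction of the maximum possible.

Differing positions: 1, 2, 5. Hamming distance = 3. The maximum possible Hamming distance for length-6 strings is 6, so d_H/6 = 3/6 = 0.5.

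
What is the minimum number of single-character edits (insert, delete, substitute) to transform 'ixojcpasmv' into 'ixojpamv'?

Let D[i][j] be the edit distance between the first i characters of 'ixojcpasmv' and the first j characters of 'ixojpamv', with D[i][0] = i, D[0][j] = j, and D[i][j] = D[i-1][j-1] if the characters match, else 1 + min(D[i-1][j], D[i][j-1], D[i-1][j-1]). Filling the table (rows: prefixes of 'ixojcpasmv', columns: prefixes of 'ixojpamv'):
     ε  i  x  o  j  p  a  m  v
  ε  0  1  2  3  4  5  6  7  8
  i  1  0  1  2  3  4  5  6  7
  x  2  1  0  1  2  3  4  5  6
  o  3  2  1  0  1  2  3  4  5
  j  4  3  2  1  0  1  2  3  4
  c  5  4  3  2  1  1  2  3  4
  p  6  5  4  3  2  1  2  3  4
  a  7  6  5  4  3  2  1  2  3
  s  8  7  6  5  4  3  2  2  3
  m  9  8  7  6  5  4  3  2  3
  v 10  9  8  7  6  5  4  3  2
The bottom-right entry gives D[10][8] = 2, so no sequence of fewer than 2 edits works. Backtracking through the table gives one optimal edit sequence (2 edits):
  ixojcpasmv → ixojpasmv (del c @5)
  ixojpasmv → ixojpamv (del s @7)
Edit distance = 2.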